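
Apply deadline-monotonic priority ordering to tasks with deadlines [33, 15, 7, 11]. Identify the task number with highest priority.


Sort tasks by relative deadline (ascending):
  Task 3: deadline = 7
  Task 4: deadline = 11
  Task 2: deadline = 15
  Task 1: deadline = 33
Priority order (highest first): [3, 4, 2, 1]
Highest priority task = 3

3


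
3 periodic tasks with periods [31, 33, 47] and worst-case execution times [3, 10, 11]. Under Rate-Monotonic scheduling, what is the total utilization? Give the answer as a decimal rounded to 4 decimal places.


Compute individual utilizations (exact fractions):
  Task 1: C/T = 3/31 (approx. 0.0968)
  Task 2: C/T = 10/33 (approx. 0.303)
  Task 3: C/T = 11/47 (approx. 0.234)
Total utilization U = 3/31 + 10/33 + 11/47 = 30476/48081
Rounded to 4 decimal places: U = 0.6338
RM (Liu & Layland) bound for 3 tasks = 0.779763; compare with U = 30476/48081 (approx. 0.633847)
U <= bound, so schedulable by RM sufficient condition.

0.6338


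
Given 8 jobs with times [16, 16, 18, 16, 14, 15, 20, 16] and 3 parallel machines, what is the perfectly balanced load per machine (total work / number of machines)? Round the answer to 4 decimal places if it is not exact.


Total processing time = 16 + 16 + 18 + 16 + 14 + 15 + 20 + 16 = 131
Number of machines = 3
Ideal balanced load = 131 / 3 = 43.6667

43.6667


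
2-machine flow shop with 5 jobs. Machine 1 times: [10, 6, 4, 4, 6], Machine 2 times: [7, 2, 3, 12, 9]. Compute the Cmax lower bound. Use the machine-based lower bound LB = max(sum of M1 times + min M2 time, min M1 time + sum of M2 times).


LB1 = sum(M1 times) + min(M2 times) = 30 + 2 = 32
LB2 = min(M1 times) + sum(M2 times) = 4 + 33 = 37
Lower bound = max(LB1, LB2) = max(32, 37) = 37

37


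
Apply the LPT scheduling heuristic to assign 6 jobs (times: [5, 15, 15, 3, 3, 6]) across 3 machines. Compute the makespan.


Sort jobs in decreasing order (LPT): [15, 15, 6, 5, 3, 3]
Assign each job to the least loaded machine:
  Machine 1: jobs [15], load = 15
  Machine 2: jobs [15], load = 15
  Machine 3: jobs [6, 5, 3, 3], load = 17
Makespan = max load = 17

17


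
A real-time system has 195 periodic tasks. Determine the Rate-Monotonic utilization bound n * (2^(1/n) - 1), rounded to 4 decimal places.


Compute 2^(1/195) = 1.0035609260
Subtract 1: 1.0035609260 - 1 = 0.0035609260
Multiply by n: 195 * 0.0035609260 = 0.6943805700
Round to 4 dp: 0.6944

0.6944


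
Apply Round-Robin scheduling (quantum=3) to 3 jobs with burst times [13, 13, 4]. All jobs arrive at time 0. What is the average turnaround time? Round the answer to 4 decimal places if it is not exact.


Time quantum = 3
Execution trace:
  J1 runs 3 units, time = 3
  J2 runs 3 units, time = 6
  J3 runs 3 units, time = 9
  J1 runs 3 units, time = 12
  J2 runs 3 units, time = 15
  J3 runs 1 units, time = 16
  J1 runs 3 units, time = 19
  J2 runs 3 units, time = 22
  J1 runs 3 units, time = 25
  J2 runs 3 units, time = 28
  J1 runs 1 units, time = 29
  J2 runs 1 units, time = 30
Finish times: [29, 30, 16]
Average turnaround = 75/3 = 25.0

25.0


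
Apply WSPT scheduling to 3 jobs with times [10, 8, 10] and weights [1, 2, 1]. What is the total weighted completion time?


Compute p/w ratios and sort ascending (WSPT): [(8, 2), (10, 1), (10, 1)]
Compute weighted completion times:
  Job (p=8,w=2): C=8, w*C=2*8=16
  Job (p=10,w=1): C=18, w*C=1*18=18
  Job (p=10,w=1): C=28, w*C=1*28=28
Total weighted completion time = 62

62


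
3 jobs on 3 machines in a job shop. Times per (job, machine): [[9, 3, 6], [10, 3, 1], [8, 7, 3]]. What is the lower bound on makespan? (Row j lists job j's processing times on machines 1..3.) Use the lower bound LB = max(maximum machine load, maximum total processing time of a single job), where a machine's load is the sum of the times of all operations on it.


Machine loads:
  Machine 1: 9 + 10 + 8 = 27
  Machine 2: 3 + 3 + 7 = 13
  Machine 3: 6 + 1 + 3 = 10
Max machine load = 27
Job totals:
  Job 1: 18
  Job 2: 14
  Job 3: 18
Max job total = 18
Lower bound = max(27, 18) = 27

27


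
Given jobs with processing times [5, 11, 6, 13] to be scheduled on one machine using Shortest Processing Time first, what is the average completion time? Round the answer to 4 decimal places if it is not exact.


Sort jobs by processing time (SPT order): [5, 6, 11, 13]
Compute completion times sequentially:
  Job 1: processing = 5, completes at 5
  Job 2: processing = 6, completes at 11
  Job 3: processing = 11, completes at 22
  Job 4: processing = 13, completes at 35
Sum of completion times = 73
Average completion time = 73/4 = 18.25

18.25


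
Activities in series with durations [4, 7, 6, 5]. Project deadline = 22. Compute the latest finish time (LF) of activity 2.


LF(activity 2) = deadline - sum of successor durations
Successors: activities 3 through 4 with durations [6, 5]
Sum of successor durations = 11
LF = 22 - 11 = 11

11


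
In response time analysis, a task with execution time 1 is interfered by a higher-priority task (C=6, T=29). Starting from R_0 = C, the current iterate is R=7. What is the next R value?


R_next = C + ceil(R_prev / T_hp) * C_hp
ceil(7 / 29) = ceil(0.2414) = 1
Interference = 1 * 6 = 6
R_next = 1 + 6 = 7
R_next = R_prev, so the iteration has converged (response time = 7).

7


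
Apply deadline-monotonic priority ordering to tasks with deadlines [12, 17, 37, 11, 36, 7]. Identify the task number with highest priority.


Sort tasks by relative deadline (ascending):
  Task 6: deadline = 7
  Task 4: deadline = 11
  Task 1: deadline = 12
  Task 2: deadline = 17
  Task 5: deadline = 36
  Task 3: deadline = 37
Priority order (highest first): [6, 4, 1, 2, 5, 3]
Highest priority task = 6

6


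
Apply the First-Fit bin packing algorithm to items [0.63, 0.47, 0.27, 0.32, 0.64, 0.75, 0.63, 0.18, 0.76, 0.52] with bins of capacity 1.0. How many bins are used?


Place items sequentially using First-Fit:
  Item 0.63 -> new Bin 1
  Item 0.47 -> new Bin 2
  Item 0.27 -> Bin 1 (now 0.9)
  Item 0.32 -> Bin 2 (now 0.79)
  Item 0.64 -> new Bin 3
  Item 0.75 -> new Bin 4
  Item 0.63 -> new Bin 5
  Item 0.18 -> Bin 2 (now 0.97)
  Item 0.76 -> new Bin 6
  Item 0.52 -> new Bin 7
Total bins used = 7

7


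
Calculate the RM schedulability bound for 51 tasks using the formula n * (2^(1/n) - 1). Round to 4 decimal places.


Compute 2^(1/51) = 1.0136839003
Subtract 1: 1.0136839003 - 1 = 0.0136839003
Multiply by n: 51 * 0.0136839003 = 0.6978789153
Round to 4 dp: 0.6979

0.6979


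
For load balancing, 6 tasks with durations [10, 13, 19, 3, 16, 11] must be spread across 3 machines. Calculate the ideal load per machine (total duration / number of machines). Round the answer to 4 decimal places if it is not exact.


Total processing time = 10 + 13 + 19 + 3 + 16 + 11 = 72
Number of machines = 3
Ideal balanced load = 72 / 3 = 24.0

24.0


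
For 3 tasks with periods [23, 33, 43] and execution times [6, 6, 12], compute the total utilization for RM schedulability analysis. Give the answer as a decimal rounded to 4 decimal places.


Compute individual utilizations (exact fractions):
  Task 1: C/T = 6/23 (approx. 0.2609)
  Task 2: C/T = 6/33 = 2/11 (approx. 0.1818)
  Task 3: C/T = 12/43 (approx. 0.2791)
Total utilization U = 6/23 + 2/11 + 12/43 = 7852/10879
Rounded to 4 decimal places: U = 0.7218
RM (Liu & Layland) bound for 3 tasks = 0.779763; compare with U = 7852/10879 (approx. 0.721758)
U <= bound, so schedulable by RM sufficient condition.

0.7218


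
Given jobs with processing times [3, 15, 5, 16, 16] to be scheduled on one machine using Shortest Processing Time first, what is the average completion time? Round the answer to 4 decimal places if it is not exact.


Sort jobs by processing time (SPT order): [3, 5, 15, 16, 16]
Compute completion times sequentially:
  Job 1: processing = 3, completes at 3
  Job 2: processing = 5, completes at 8
  Job 3: processing = 15, completes at 23
  Job 4: processing = 16, completes at 39
  Job 5: processing = 16, completes at 55
Sum of completion times = 128
Average completion time = 128/5 = 25.6

25.6


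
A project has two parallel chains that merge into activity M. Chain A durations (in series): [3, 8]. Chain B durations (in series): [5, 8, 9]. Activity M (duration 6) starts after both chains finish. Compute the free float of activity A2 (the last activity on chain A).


ES(A2) = sum of predecessors on chain A = 3
EF(A2) = ES + duration = 3 + 8 = 11
Successor of A2 is M. ES(M) = max(sum(A), sum(B)) = max(11, 22) = 22
Free float = ES(successor) - EF(current) = 22 - 11 = 11

11


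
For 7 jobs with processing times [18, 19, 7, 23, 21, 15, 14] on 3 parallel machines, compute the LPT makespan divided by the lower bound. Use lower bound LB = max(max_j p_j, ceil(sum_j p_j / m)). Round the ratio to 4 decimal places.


LPT order: [23, 21, 19, 18, 15, 14, 7]
Machine loads after assignment: [37, 43, 37]
LPT makespan = 43
Lower bound = max(max_job, ceil(total/3)) = max(23, 39) = 39
Ratio = 43 / 39 = 1.1026

1.1026


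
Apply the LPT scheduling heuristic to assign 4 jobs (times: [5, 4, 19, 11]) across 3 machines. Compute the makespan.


Sort jobs in decreasing order (LPT): [19, 11, 5, 4]
Assign each job to the least loaded machine:
  Machine 1: jobs [19], load = 19
  Machine 2: jobs [11], load = 11
  Machine 3: jobs [5, 4], load = 9
Makespan = max load = 19

19


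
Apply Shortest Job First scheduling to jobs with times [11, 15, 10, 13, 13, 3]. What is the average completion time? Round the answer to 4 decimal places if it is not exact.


SJF order (ascending): [3, 10, 11, 13, 13, 15]
Completion times:
  Job 1: burst=3, C=3
  Job 2: burst=10, C=13
  Job 3: burst=11, C=24
  Job 4: burst=13, C=37
  Job 5: burst=13, C=50
  Job 6: burst=15, C=65
Average completion = 192/6 = 32.0

32.0


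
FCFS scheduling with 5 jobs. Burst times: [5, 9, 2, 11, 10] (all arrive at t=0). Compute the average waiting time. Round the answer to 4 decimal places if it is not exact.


FCFS order (as given): [5, 9, 2, 11, 10]
Waiting times:
  Job 1: wait = 0
  Job 2: wait = 5
  Job 3: wait = 14
  Job 4: wait = 16
  Job 5: wait = 27
Sum of waiting times = 62
Average waiting time = 62/5 = 12.4

12.4


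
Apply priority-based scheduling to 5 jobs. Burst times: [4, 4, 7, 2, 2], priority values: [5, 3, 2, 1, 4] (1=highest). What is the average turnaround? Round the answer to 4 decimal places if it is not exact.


Sort by priority (ascending = highest first):
Order: [(1, 2), (2, 7), (3, 4), (4, 2), (5, 4)]
Completion times:
  Priority 1, burst=2, C=2
  Priority 2, burst=7, C=9
  Priority 3, burst=4, C=13
  Priority 4, burst=2, C=15
  Priority 5, burst=4, C=19
Average turnaround = 58/5 = 11.6

11.6


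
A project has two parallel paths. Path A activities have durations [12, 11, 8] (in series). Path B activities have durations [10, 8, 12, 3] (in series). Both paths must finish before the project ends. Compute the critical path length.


Path A total = 12 + 11 + 8 = 31
Path B total = 10 + 8 + 12 + 3 = 33
Critical path = longest path = max(31, 33) = 33

33


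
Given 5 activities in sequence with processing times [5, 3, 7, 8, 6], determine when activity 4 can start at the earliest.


Activity 4 starts after activities 1 through 3 complete.
Predecessor durations: [5, 3, 7]
ES = 5 + 3 + 7 = 15

15


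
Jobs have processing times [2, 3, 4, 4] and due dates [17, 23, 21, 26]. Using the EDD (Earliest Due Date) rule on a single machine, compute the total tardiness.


Sort by due date (EDD order): [(2, 17), (4, 21), (3, 23), (4, 26)]
Compute completion times and tardiness:
  Job 1: p=2, d=17, C=2, tardiness=max(0,2-17)=0
  Job 2: p=4, d=21, C=6, tardiness=max(0,6-21)=0
  Job 3: p=3, d=23, C=9, tardiness=max(0,9-23)=0
  Job 4: p=4, d=26, C=13, tardiness=max(0,13-26)=0
Total tardiness = 0

0


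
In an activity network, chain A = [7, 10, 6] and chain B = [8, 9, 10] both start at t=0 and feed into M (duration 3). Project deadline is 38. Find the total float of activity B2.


Forward pass: ES(B2) = sum of predecessors on chain B = 8
EF = ES + duration = 8 + 9 = 17
Backward pass: LF(M) = deadline = 38; LS(M) = 38 - 3 = 35
LF(B2) = LS(M) - sum(successors on chain B) = 35 - 10 = 25
LS = LF - duration = 25 - 9 = 16
Total float = LS - ES = 16 - 8 = 8

8


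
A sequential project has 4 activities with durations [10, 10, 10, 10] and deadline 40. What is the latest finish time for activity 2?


LF(activity 2) = deadline - sum of successor durations
Successors: activities 3 through 4 with durations [10, 10]
Sum of successor durations = 20
LF = 40 - 20 = 20

20


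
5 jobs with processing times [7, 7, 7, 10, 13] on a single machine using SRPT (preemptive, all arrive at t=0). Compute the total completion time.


Since all jobs arrive at t=0, SRPT equals SPT ordering.
SPT order: [7, 7, 7, 10, 13]
Completion times:
  Job 1: p=7, C=7
  Job 2: p=7, C=14
  Job 3: p=7, C=21
  Job 4: p=10, C=31
  Job 5: p=13, C=44
Total completion time = 7 + 14 + 21 + 31 + 44 = 117

117


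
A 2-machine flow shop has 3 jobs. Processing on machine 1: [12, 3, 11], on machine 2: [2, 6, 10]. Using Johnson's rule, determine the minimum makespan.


Apply Johnson's rule:
  Group 1 (a <= b): [(2, 3, 6)]
  Group 2 (a > b): [(3, 11, 10), (1, 12, 2)]
Optimal job order: [2, 3, 1]
Schedule:
  Job 2: M1 done at 3, M2 done at 9
  Job 3: M1 done at 14, M2 done at 24
  Job 1: M1 done at 26, M2 done at 28
Makespan = 28

28


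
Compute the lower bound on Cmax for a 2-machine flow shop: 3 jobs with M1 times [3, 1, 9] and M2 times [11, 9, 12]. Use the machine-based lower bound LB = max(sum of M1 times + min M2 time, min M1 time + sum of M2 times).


LB1 = sum(M1 times) + min(M2 times) = 13 + 9 = 22
LB2 = min(M1 times) + sum(M2 times) = 1 + 32 = 33
Lower bound = max(LB1, LB2) = max(22, 33) = 33

33


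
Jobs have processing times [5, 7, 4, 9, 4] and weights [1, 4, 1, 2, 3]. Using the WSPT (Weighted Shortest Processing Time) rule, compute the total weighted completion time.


Compute p/w ratios and sort ascending (WSPT): [(4, 3), (7, 4), (4, 1), (9, 2), (5, 1)]
Compute weighted completion times:
  Job (p=4,w=3): C=4, w*C=3*4=12
  Job (p=7,w=4): C=11, w*C=4*11=44
  Job (p=4,w=1): C=15, w*C=1*15=15
  Job (p=9,w=2): C=24, w*C=2*24=48
  Job (p=5,w=1): C=29, w*C=1*29=29
Total weighted completion time = 148

148


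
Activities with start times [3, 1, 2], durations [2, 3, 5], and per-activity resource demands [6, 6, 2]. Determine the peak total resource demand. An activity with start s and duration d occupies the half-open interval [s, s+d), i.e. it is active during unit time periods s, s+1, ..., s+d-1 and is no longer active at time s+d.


Each activity i is active on [start_i, start_i + duration_i).
Compute total resource usage per time slot:
  t=0: active resources = [], total = 0
  t=1: active resources = [6], total = 6
  t=2: active resources = [6, 2], total = 8
  t=3: active resources = [6, 6, 2], total = 14
  t=4: active resources = [6, 2], total = 8
  t=5: active resources = [2], total = 2
  t=6: active resources = [2], total = 2
Peak resource demand = 14

14


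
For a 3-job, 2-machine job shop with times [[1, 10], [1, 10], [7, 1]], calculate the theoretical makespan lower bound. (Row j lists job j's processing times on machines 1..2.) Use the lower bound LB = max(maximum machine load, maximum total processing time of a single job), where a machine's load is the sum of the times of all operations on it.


Machine loads:
  Machine 1: 1 + 1 + 7 = 9
  Machine 2: 10 + 10 + 1 = 21
Max machine load = 21
Job totals:
  Job 1: 11
  Job 2: 11
  Job 3: 8
Max job total = 11
Lower bound = max(21, 11) = 21

21


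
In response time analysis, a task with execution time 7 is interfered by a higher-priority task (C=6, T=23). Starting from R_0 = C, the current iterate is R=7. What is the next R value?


R_next = C + ceil(R_prev / T_hp) * C_hp
ceil(7 / 23) = ceil(0.3043) = 1
Interference = 1 * 6 = 6
R_next = 7 + 6 = 13

13


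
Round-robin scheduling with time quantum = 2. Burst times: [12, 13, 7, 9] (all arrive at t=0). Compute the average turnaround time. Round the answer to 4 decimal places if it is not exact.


Time quantum = 2
Execution trace:
  J1 runs 2 units, time = 2
  J2 runs 2 units, time = 4
  J3 runs 2 units, time = 6
  J4 runs 2 units, time = 8
  J1 runs 2 units, time = 10
  J2 runs 2 units, time = 12
  J3 runs 2 units, time = 14
  J4 runs 2 units, time = 16
  J1 runs 2 units, time = 18
  J2 runs 2 units, time = 20
  J3 runs 2 units, time = 22
  J4 runs 2 units, time = 24
  J1 runs 2 units, time = 26
  J2 runs 2 units, time = 28
  J3 runs 1 units, time = 29
  J4 runs 2 units, time = 31
  J1 runs 2 units, time = 33
  J2 runs 2 units, time = 35
  J4 runs 1 units, time = 36
  J1 runs 2 units, time = 38
  J2 runs 2 units, time = 40
  J2 runs 1 units, time = 41
Finish times: [38, 41, 29, 36]
Average turnaround = 144/4 = 36.0

36.0


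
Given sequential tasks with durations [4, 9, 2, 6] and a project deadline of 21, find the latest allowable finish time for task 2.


LF(activity 2) = deadline - sum of successor durations
Successors: activities 3 through 4 with durations [2, 6]
Sum of successor durations = 8
LF = 21 - 8 = 13

13


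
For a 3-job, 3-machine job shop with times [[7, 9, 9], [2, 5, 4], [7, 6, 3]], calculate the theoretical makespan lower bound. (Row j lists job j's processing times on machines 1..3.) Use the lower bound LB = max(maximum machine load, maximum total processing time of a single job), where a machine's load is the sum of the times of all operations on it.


Machine loads:
  Machine 1: 7 + 2 + 7 = 16
  Machine 2: 9 + 5 + 6 = 20
  Machine 3: 9 + 4 + 3 = 16
Max machine load = 20
Job totals:
  Job 1: 25
  Job 2: 11
  Job 3: 16
Max job total = 25
Lower bound = max(20, 25) = 25

25


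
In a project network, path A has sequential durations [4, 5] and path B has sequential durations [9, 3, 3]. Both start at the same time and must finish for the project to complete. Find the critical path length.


Path A total = 4 + 5 = 9
Path B total = 9 + 3 + 3 = 15
Critical path = longest path = max(9, 15) = 15

15


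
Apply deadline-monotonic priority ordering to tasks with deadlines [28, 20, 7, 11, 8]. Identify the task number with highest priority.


Sort tasks by relative deadline (ascending):
  Task 3: deadline = 7
  Task 5: deadline = 8
  Task 4: deadline = 11
  Task 2: deadline = 20
  Task 1: deadline = 28
Priority order (highest first): [3, 5, 4, 2, 1]
Highest priority task = 3

3


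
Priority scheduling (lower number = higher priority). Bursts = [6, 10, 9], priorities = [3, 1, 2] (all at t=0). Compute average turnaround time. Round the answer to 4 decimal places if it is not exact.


Sort by priority (ascending = highest first):
Order: [(1, 10), (2, 9), (3, 6)]
Completion times:
  Priority 1, burst=10, C=10
  Priority 2, burst=9, C=19
  Priority 3, burst=6, C=25
Average turnaround = 54/3 = 18.0

18.0


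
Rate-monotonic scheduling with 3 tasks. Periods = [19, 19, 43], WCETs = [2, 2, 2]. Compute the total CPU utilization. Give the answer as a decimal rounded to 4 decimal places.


Compute individual utilizations (exact fractions):
  Task 1: C/T = 2/19 (approx. 0.1053)
  Task 2: C/T = 2/19 (approx. 0.1053)
  Task 3: C/T = 2/43 (approx. 0.0465)
Total utilization U = 2/19 + 2/19 + 2/43 = 210/817
Rounded to 4 decimal places: U = 0.2570
RM (Liu & Layland) bound for 3 tasks = 0.779763; compare with U = 210/817 (approx. 0.257038)
U <= bound, so schedulable by RM sufficient condition.

0.2570


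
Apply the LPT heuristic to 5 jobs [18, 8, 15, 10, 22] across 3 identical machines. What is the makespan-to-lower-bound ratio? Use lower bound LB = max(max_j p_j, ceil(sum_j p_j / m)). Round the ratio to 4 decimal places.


LPT order: [22, 18, 15, 10, 8]
Machine loads after assignment: [22, 26, 25]
LPT makespan = 26
Lower bound = max(max_job, ceil(total/3)) = max(22, 25) = 25
Ratio = 26 / 25 = 1.04

1.04


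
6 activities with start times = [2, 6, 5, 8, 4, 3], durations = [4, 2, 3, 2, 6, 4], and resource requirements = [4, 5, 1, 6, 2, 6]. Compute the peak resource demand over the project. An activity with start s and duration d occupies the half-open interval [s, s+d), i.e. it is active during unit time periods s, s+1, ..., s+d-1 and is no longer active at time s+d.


Each activity i is active on [start_i, start_i + duration_i).
Compute total resource usage per time slot:
  t=0: active resources = [], total = 0
  t=1: active resources = [], total = 0
  t=2: active resources = [4], total = 4
  t=3: active resources = [4, 6], total = 10
  t=4: active resources = [4, 2, 6], total = 12
  t=5: active resources = [4, 1, 2, 6], total = 13
  t=6: active resources = [5, 1, 2, 6], total = 14
  t=7: active resources = [5, 1, 2], total = 8
  t=8: active resources = [6, 2], total = 8
  t=9: active resources = [6, 2], total = 8
Peak resource demand = 14

14


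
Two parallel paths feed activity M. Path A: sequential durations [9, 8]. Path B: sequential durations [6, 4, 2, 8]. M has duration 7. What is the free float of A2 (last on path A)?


ES(A2) = sum of predecessors on chain A = 9
EF(A2) = ES + duration = 9 + 8 = 17
Successor of A2 is M. ES(M) = max(sum(A), sum(B)) = max(17, 20) = 20
Free float = ES(successor) - EF(current) = 20 - 17 = 3

3


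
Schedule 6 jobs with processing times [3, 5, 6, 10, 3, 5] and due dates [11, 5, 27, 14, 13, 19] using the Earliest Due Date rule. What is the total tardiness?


Sort by due date (EDD order): [(5, 5), (3, 11), (3, 13), (10, 14), (5, 19), (6, 27)]
Compute completion times and tardiness:
  Job 1: p=5, d=5, C=5, tardiness=max(0,5-5)=0
  Job 2: p=3, d=11, C=8, tardiness=max(0,8-11)=0
  Job 3: p=3, d=13, C=11, tardiness=max(0,11-13)=0
  Job 4: p=10, d=14, C=21, tardiness=max(0,21-14)=7
  Job 5: p=5, d=19, C=26, tardiness=max(0,26-19)=7
  Job 6: p=6, d=27, C=32, tardiness=max(0,32-27)=5
Total tardiness = 19

19


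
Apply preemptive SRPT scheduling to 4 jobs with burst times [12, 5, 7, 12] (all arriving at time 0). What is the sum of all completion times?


Since all jobs arrive at t=0, SRPT equals SPT ordering.
SPT order: [5, 7, 12, 12]
Completion times:
  Job 1: p=5, C=5
  Job 2: p=7, C=12
  Job 3: p=12, C=24
  Job 4: p=12, C=36
Total completion time = 5 + 12 + 24 + 36 = 77

77


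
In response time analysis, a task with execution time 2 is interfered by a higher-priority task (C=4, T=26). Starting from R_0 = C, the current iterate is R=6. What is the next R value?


R_next = C + ceil(R_prev / T_hp) * C_hp
ceil(6 / 26) = ceil(0.2308) = 1
Interference = 1 * 4 = 4
R_next = 2 + 4 = 6
R_next = R_prev, so the iteration has converged (response time = 6).

6


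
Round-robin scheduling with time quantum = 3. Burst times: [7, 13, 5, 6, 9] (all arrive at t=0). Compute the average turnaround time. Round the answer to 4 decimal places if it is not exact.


Time quantum = 3
Execution trace:
  J1 runs 3 units, time = 3
  J2 runs 3 units, time = 6
  J3 runs 3 units, time = 9
  J4 runs 3 units, time = 12
  J5 runs 3 units, time = 15
  J1 runs 3 units, time = 18
  J2 runs 3 units, time = 21
  J3 runs 2 units, time = 23
  J4 runs 3 units, time = 26
  J5 runs 3 units, time = 29
  J1 runs 1 units, time = 30
  J2 runs 3 units, time = 33
  J5 runs 3 units, time = 36
  J2 runs 3 units, time = 39
  J2 runs 1 units, time = 40
Finish times: [30, 40, 23, 26, 36]
Average turnaround = 155/5 = 31.0

31.0


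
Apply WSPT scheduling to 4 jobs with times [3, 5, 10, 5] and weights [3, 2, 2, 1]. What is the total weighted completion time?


Compute p/w ratios and sort ascending (WSPT): [(3, 3), (5, 2), (10, 2), (5, 1)]
Compute weighted completion times:
  Job (p=3,w=3): C=3, w*C=3*3=9
  Job (p=5,w=2): C=8, w*C=2*8=16
  Job (p=10,w=2): C=18, w*C=2*18=36
  Job (p=5,w=1): C=23, w*C=1*23=23
Total weighted completion time = 84

84


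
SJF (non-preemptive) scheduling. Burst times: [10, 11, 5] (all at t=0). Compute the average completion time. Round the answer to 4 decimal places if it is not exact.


SJF order (ascending): [5, 10, 11]
Completion times:
  Job 1: burst=5, C=5
  Job 2: burst=10, C=15
  Job 3: burst=11, C=26
Average completion = 46/3 = 15.3333

15.3333


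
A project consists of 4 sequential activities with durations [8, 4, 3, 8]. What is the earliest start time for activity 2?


Activity 2 starts after activities 1 through 1 complete.
Predecessor durations: [8]
ES = 8 = 8

8


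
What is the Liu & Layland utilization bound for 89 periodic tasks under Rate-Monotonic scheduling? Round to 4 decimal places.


Compute 2^(1/89) = 1.0078185773
Subtract 1: 1.0078185773 - 1 = 0.0078185773
Multiply by n: 89 * 0.0078185773 = 0.6958533797
Round to 4 dp: 0.6959

0.6959


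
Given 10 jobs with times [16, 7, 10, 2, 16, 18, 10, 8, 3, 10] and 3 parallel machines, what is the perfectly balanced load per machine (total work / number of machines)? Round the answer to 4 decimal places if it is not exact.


Total processing time = 16 + 7 + 10 + 2 + 16 + 18 + 10 + 8 + 3 + 10 = 100
Number of machines = 3
Ideal balanced load = 100 / 3 = 33.3333

33.3333


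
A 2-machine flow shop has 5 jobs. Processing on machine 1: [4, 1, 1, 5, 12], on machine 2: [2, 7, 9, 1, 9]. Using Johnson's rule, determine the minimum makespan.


Apply Johnson's rule:
  Group 1 (a <= b): [(2, 1, 7), (3, 1, 9)]
  Group 2 (a > b): [(5, 12, 9), (1, 4, 2), (4, 5, 1)]
Optimal job order: [2, 3, 5, 1, 4]
Schedule:
  Job 2: M1 done at 1, M2 done at 8
  Job 3: M1 done at 2, M2 done at 17
  Job 5: M1 done at 14, M2 done at 26
  Job 1: M1 done at 18, M2 done at 28
  Job 4: M1 done at 23, M2 done at 29
Makespan = 29

29


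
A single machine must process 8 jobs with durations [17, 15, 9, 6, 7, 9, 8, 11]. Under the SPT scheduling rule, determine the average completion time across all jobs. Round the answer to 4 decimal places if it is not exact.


Sort jobs by processing time (SPT order): [6, 7, 8, 9, 9, 11, 15, 17]
Compute completion times sequentially:
  Job 1: processing = 6, completes at 6
  Job 2: processing = 7, completes at 13
  Job 3: processing = 8, completes at 21
  Job 4: processing = 9, completes at 30
  Job 5: processing = 9, completes at 39
  Job 6: processing = 11, completes at 50
  Job 7: processing = 15, completes at 65
  Job 8: processing = 17, completes at 82
Sum of completion times = 306
Average completion time = 306/8 = 38.25

38.25


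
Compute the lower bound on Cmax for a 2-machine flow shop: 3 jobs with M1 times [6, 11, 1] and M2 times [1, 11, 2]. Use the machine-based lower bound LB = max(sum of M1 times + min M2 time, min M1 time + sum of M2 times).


LB1 = sum(M1 times) + min(M2 times) = 18 + 1 = 19
LB2 = min(M1 times) + sum(M2 times) = 1 + 14 = 15
Lower bound = max(LB1, LB2) = max(19, 15) = 19

19


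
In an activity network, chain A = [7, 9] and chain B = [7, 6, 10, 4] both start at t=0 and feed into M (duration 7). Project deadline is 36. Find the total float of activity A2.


Forward pass: ES(A2) = sum of predecessors on chain A = 7
EF = ES + duration = 7 + 9 = 16
Backward pass: LF(M) = deadline = 36; LS(M) = 36 - 7 = 29
LF(A2) = LS(M) - sum(successors on chain A) = 29 - 0 = 29
LS = LF - duration = 29 - 9 = 20
Total float = LS - ES = 20 - 7 = 13

13


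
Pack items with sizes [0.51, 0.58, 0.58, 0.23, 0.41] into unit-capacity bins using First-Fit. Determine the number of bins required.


Place items sequentially using First-Fit:
  Item 0.51 -> new Bin 1
  Item 0.58 -> new Bin 2
  Item 0.58 -> new Bin 3
  Item 0.23 -> Bin 1 (now 0.74)
  Item 0.41 -> Bin 2 (now 0.99)
Total bins used = 3

3


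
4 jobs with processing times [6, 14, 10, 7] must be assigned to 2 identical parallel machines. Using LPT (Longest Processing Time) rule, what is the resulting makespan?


Sort jobs in decreasing order (LPT): [14, 10, 7, 6]
Assign each job to the least loaded machine:
  Machine 1: jobs [14, 6], load = 20
  Machine 2: jobs [10, 7], load = 17
Makespan = max load = 20

20


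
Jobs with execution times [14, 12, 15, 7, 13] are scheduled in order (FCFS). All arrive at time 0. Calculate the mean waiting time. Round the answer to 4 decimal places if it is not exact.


FCFS order (as given): [14, 12, 15, 7, 13]
Waiting times:
  Job 1: wait = 0
  Job 2: wait = 14
  Job 3: wait = 26
  Job 4: wait = 41
  Job 5: wait = 48
Sum of waiting times = 129
Average waiting time = 129/5 = 25.8

25.8


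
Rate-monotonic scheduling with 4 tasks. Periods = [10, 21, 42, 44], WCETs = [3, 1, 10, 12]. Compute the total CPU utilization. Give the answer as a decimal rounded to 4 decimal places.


Compute individual utilizations (exact fractions):
  Task 1: C/T = 3/10 (approx. 0.3)
  Task 2: C/T = 1/21 (approx. 0.0476)
  Task 3: C/T = 10/42 = 5/21 (approx. 0.2381)
  Task 4: C/T = 12/44 = 3/11 (approx. 0.2727)
Total utilization U = 3/10 + 1/21 + 5/21 + 3/11 = 661/770
Rounded to 4 decimal places: U = 0.8584
RM (Liu & Layland) bound for 4 tasks = 0.756828; compare with U = 661/770 (approx. 0.858442)
bound < U <= 1, so the RM sufficient condition is not met (inconclusive; an exact test such as response-time analysis is needed).

0.8584


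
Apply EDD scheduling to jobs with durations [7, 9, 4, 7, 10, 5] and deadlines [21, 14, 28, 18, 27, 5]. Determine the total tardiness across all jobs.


Sort by due date (EDD order): [(5, 5), (9, 14), (7, 18), (7, 21), (10, 27), (4, 28)]
Compute completion times and tardiness:
  Job 1: p=5, d=5, C=5, tardiness=max(0,5-5)=0
  Job 2: p=9, d=14, C=14, tardiness=max(0,14-14)=0
  Job 3: p=7, d=18, C=21, tardiness=max(0,21-18)=3
  Job 4: p=7, d=21, C=28, tardiness=max(0,28-21)=7
  Job 5: p=10, d=27, C=38, tardiness=max(0,38-27)=11
  Job 6: p=4, d=28, C=42, tardiness=max(0,42-28)=14
Total tardiness = 35

35


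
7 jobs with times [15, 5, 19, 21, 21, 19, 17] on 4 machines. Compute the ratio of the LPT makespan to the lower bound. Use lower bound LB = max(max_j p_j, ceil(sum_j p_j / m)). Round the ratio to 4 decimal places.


LPT order: [21, 21, 19, 19, 17, 15, 5]
Machine loads after assignment: [26, 21, 36, 34]
LPT makespan = 36
Lower bound = max(max_job, ceil(total/4)) = max(21, 30) = 30
Ratio = 36 / 30 = 1.2

1.2


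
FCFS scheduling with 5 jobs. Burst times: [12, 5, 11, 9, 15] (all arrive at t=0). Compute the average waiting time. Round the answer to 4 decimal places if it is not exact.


FCFS order (as given): [12, 5, 11, 9, 15]
Waiting times:
  Job 1: wait = 0
  Job 2: wait = 12
  Job 3: wait = 17
  Job 4: wait = 28
  Job 5: wait = 37
Sum of waiting times = 94
Average waiting time = 94/5 = 18.8

18.8


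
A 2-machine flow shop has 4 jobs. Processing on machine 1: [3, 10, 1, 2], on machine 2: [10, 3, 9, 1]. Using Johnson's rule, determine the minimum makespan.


Apply Johnson's rule:
  Group 1 (a <= b): [(3, 1, 9), (1, 3, 10)]
  Group 2 (a > b): [(2, 10, 3), (4, 2, 1)]
Optimal job order: [3, 1, 2, 4]
Schedule:
  Job 3: M1 done at 1, M2 done at 10
  Job 1: M1 done at 4, M2 done at 20
  Job 2: M1 done at 14, M2 done at 23
  Job 4: M1 done at 16, M2 done at 24
Makespan = 24

24


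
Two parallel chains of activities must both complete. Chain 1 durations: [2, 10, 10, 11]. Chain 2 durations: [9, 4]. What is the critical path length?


Path A total = 2 + 10 + 10 + 11 = 33
Path B total = 9 + 4 = 13
Critical path = longest path = max(33, 13) = 33

33


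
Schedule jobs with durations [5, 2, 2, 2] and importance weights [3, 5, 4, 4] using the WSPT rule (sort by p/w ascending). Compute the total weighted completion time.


Compute p/w ratios and sort ascending (WSPT): [(2, 5), (2, 4), (2, 4), (5, 3)]
Compute weighted completion times:
  Job (p=2,w=5): C=2, w*C=5*2=10
  Job (p=2,w=4): C=4, w*C=4*4=16
  Job (p=2,w=4): C=6, w*C=4*6=24
  Job (p=5,w=3): C=11, w*C=3*11=33
Total weighted completion time = 83

83


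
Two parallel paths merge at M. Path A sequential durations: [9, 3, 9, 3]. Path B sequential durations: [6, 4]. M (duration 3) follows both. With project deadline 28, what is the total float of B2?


Forward pass: ES(B2) = sum of predecessors on chain B = 6
EF = ES + duration = 6 + 4 = 10
Backward pass: LF(M) = deadline = 28; LS(M) = 28 - 3 = 25
LF(B2) = LS(M) - sum(successors on chain B) = 25 - 0 = 25
LS = LF - duration = 25 - 4 = 21
Total float = LS - ES = 21 - 6 = 15

15


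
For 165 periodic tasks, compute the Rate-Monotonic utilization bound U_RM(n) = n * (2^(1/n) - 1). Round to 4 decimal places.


Compute 2^(1/165) = 1.0042097281
Subtract 1: 1.0042097281 - 1 = 0.0042097281
Multiply by n: 165 * 0.0042097281 = 0.6946051365
Round to 4 dp: 0.6946

0.6946


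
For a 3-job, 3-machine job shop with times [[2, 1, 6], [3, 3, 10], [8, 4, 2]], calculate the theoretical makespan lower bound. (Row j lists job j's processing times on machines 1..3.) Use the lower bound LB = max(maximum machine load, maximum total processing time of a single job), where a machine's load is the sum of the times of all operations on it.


Machine loads:
  Machine 1: 2 + 3 + 8 = 13
  Machine 2: 1 + 3 + 4 = 8
  Machine 3: 6 + 10 + 2 = 18
Max machine load = 18
Job totals:
  Job 1: 9
  Job 2: 16
  Job 3: 14
Max job total = 16
Lower bound = max(18, 16) = 18

18


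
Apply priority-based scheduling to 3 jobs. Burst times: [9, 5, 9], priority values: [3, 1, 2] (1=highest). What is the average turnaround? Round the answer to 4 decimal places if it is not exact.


Sort by priority (ascending = highest first):
Order: [(1, 5), (2, 9), (3, 9)]
Completion times:
  Priority 1, burst=5, C=5
  Priority 2, burst=9, C=14
  Priority 3, burst=9, C=23
Average turnaround = 42/3 = 14.0

14.0


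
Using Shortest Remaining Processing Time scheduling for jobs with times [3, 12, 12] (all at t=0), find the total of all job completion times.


Since all jobs arrive at t=0, SRPT equals SPT ordering.
SPT order: [3, 12, 12]
Completion times:
  Job 1: p=3, C=3
  Job 2: p=12, C=15
  Job 3: p=12, C=27
Total completion time = 3 + 15 + 27 = 45

45


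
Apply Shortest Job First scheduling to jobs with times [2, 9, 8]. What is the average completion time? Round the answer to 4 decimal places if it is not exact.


SJF order (ascending): [2, 8, 9]
Completion times:
  Job 1: burst=2, C=2
  Job 2: burst=8, C=10
  Job 3: burst=9, C=19
Average completion = 31/3 = 10.3333

10.3333


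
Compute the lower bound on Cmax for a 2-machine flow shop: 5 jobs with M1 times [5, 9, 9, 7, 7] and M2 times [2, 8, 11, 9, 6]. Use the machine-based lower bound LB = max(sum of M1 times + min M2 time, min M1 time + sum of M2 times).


LB1 = sum(M1 times) + min(M2 times) = 37 + 2 = 39
LB2 = min(M1 times) + sum(M2 times) = 5 + 36 = 41
Lower bound = max(LB1, LB2) = max(39, 41) = 41

41


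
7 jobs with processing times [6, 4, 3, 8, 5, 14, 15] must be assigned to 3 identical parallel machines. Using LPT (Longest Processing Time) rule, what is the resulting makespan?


Sort jobs in decreasing order (LPT): [15, 14, 8, 6, 5, 4, 3]
Assign each job to the least loaded machine:
  Machine 1: jobs [15, 3], load = 18
  Machine 2: jobs [14, 5], load = 19
  Machine 3: jobs [8, 6, 4], load = 18
Makespan = max load = 19

19


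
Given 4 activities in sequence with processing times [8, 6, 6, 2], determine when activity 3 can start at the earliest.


Activity 3 starts after activities 1 through 2 complete.
Predecessor durations: [8, 6]
ES = 8 + 6 = 14

14


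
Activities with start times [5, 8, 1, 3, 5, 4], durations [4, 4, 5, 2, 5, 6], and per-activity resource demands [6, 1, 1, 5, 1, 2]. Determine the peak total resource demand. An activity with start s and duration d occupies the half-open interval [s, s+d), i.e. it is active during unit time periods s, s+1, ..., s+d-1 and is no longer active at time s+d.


Each activity i is active on [start_i, start_i + duration_i).
Compute total resource usage per time slot:
  t=0: active resources = [], total = 0
  t=1: active resources = [1], total = 1
  t=2: active resources = [1], total = 1
  t=3: active resources = [1, 5], total = 6
  t=4: active resources = [1, 5, 2], total = 8
  t=5: active resources = [6, 1, 1, 2], total = 10
  t=6: active resources = [6, 1, 2], total = 9
  t=7: active resources = [6, 1, 2], total = 9
  t=8: active resources = [6, 1, 1, 2], total = 10
  t=9: active resources = [1, 1, 2], total = 4
  t=10: active resources = [1], total = 1
  t=11: active resources = [1], total = 1
Peak resource demand = 10

10


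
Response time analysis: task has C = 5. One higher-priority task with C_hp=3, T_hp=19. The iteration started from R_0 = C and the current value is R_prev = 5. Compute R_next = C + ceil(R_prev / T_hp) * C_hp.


R_next = C + ceil(R_prev / T_hp) * C_hp
ceil(5 / 19) = ceil(0.2632) = 1
Interference = 1 * 3 = 3
R_next = 5 + 3 = 8

8


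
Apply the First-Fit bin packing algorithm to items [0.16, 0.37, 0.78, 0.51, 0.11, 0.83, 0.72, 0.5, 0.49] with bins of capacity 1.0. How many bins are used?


Place items sequentially using First-Fit:
  Item 0.16 -> new Bin 1
  Item 0.37 -> Bin 1 (now 0.53)
  Item 0.78 -> new Bin 2
  Item 0.51 -> new Bin 3
  Item 0.11 -> Bin 1 (now 0.64)
  Item 0.83 -> new Bin 4
  Item 0.72 -> new Bin 5
  Item 0.5 -> new Bin 6
  Item 0.49 -> Bin 3 (now 1.0)
Total bins used = 6

6


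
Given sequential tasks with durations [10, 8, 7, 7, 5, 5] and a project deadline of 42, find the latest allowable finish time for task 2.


LF(activity 2) = deadline - sum of successor durations
Successors: activities 3 through 6 with durations [7, 7, 5, 5]
Sum of successor durations = 24
LF = 42 - 24 = 18

18


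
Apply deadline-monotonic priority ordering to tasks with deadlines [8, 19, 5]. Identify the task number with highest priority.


Sort tasks by relative deadline (ascending):
  Task 3: deadline = 5
  Task 1: deadline = 8
  Task 2: deadline = 19
Priority order (highest first): [3, 1, 2]
Highest priority task = 3

3


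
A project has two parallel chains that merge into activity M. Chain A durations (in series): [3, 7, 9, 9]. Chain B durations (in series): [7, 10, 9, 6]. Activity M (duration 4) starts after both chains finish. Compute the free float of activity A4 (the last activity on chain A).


ES(A4) = sum of predecessors on chain A = 19
EF(A4) = ES + duration = 19 + 9 = 28
Successor of A4 is M. ES(M) = max(sum(A), sum(B)) = max(28, 32) = 32
Free float = ES(successor) - EF(current) = 32 - 28 = 4

4


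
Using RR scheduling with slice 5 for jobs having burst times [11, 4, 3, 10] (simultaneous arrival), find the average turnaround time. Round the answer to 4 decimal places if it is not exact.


Time quantum = 5
Execution trace:
  J1 runs 5 units, time = 5
  J2 runs 4 units, time = 9
  J3 runs 3 units, time = 12
  J4 runs 5 units, time = 17
  J1 runs 5 units, time = 22
  J4 runs 5 units, time = 27
  J1 runs 1 units, time = 28
Finish times: [28, 9, 12, 27]
Average turnaround = 76/4 = 19.0

19.0


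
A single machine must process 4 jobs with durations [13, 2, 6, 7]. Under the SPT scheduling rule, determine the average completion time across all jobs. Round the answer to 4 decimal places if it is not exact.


Sort jobs by processing time (SPT order): [2, 6, 7, 13]
Compute completion times sequentially:
  Job 1: processing = 2, completes at 2
  Job 2: processing = 6, completes at 8
  Job 3: processing = 7, completes at 15
  Job 4: processing = 13, completes at 28
Sum of completion times = 53
Average completion time = 53/4 = 13.25

13.25


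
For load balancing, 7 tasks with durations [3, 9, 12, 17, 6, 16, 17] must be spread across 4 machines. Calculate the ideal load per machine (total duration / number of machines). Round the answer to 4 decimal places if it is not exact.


Total processing time = 3 + 9 + 12 + 17 + 6 + 16 + 17 = 80
Number of machines = 4
Ideal balanced load = 80 / 4 = 20.0

20.0


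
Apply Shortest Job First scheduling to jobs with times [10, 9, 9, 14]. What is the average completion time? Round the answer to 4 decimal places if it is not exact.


SJF order (ascending): [9, 9, 10, 14]
Completion times:
  Job 1: burst=9, C=9
  Job 2: burst=9, C=18
  Job 3: burst=10, C=28
  Job 4: burst=14, C=42
Average completion = 97/4 = 24.25

24.25
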